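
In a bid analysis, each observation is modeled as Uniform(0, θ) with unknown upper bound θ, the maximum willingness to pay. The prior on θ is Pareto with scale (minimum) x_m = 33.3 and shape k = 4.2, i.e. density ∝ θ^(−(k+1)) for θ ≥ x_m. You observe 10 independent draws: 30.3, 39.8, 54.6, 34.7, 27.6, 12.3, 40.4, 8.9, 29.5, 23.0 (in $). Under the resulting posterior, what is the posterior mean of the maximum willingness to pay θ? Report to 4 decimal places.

58.7364

A Pareto(scale x_m, shape k) prior on the upper bound θ of Uniform(0, θ) is conjugate: posterior is Pareto(max(x_m, max xᵢ), k + n).
Sample maximum = 54.6; prior scale x_m = 33.3 → posterior scale = max = 54.6.
Posterior shape = 4.2 + 10 = 14.2.
E[θ|data] = k·x_m/(k−1) = 14.2·54.6/13.2 = 58.7364.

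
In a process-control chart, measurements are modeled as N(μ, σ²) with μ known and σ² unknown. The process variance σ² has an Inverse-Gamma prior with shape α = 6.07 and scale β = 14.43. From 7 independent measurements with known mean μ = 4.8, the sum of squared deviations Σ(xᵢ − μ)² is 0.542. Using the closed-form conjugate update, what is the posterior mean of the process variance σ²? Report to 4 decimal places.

With known mean μ and an Inverse-Gamma(α, β) prior on σ², the Normal likelihood is conjugate: posterior is Inv-Gamma(α + n/2, β + Σ(xᵢ−μ)²/2).
Posterior: Inv-Gamma(6.07 + 7/2, 14.43 + 0.542/2) = Inv-Gamma(9.57, 14.7010).
E[σ²|data] = β/(α−1) = 14.7010/8.57 = 1.7154.

1.7154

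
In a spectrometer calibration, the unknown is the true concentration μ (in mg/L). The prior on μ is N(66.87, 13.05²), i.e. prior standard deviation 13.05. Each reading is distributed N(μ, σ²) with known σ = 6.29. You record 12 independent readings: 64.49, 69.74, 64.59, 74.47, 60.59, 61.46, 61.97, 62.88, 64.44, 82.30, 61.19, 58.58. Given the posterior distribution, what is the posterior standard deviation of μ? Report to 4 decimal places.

1.7984

For Normal data with known variance σ², a Normal(μ₀, σ₀²) prior on μ is conjugate. Posterior precision = 1/σ₀² + n/σ²; posterior mean is the precision-weighted average of μ₀ and x̄.
σ₀² = 13.05² = 170.3025, σ² = 6.29² = 39.5641; σ² + n·σ₀² = 39.5641 + 12·170.3025 = 2083.1941.
Posterior precision = 1/σ₀² + n/σ² = 1/170.3025 + 12/39.5641 = (σ² + n·σ₀²)/(σ₀²σ²) = 2083.1941/(170.3025·39.5641); posterior variance σₙ² = σ₀²σ²/(σ² + n·σ₀²) = 170.3025·39.5641/2083.1941 = 3.234391.
Posterior SD = √σₙ² = √(170.3025·39.5641/2083.1941) = 1.7984.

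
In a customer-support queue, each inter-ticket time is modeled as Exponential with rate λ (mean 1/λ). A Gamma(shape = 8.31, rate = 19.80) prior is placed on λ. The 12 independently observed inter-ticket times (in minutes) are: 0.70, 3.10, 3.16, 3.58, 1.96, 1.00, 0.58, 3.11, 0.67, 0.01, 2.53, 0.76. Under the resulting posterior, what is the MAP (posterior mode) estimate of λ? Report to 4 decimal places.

0.4714

With a Gamma(shape α, rate β) prior on the exponential rate λ, the posterior after n observations with total T = Σxᵢ is Gamma(α+n, β+T).
Sum of observations T = 21.16 minutes; n = 12.
Posterior: Gamma(8.31+12, 19.80+21.16) = Gamma(20.31, 40.96).
Mode = (α−1)/β = 0.4714.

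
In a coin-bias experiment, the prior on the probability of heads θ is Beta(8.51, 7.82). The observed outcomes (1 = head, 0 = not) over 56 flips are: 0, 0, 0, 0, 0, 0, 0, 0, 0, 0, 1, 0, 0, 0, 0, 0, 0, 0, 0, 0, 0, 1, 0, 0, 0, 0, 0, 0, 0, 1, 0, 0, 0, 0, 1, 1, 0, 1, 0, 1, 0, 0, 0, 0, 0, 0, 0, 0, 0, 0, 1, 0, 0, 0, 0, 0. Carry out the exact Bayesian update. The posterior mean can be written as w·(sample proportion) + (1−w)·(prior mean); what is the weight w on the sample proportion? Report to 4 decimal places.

The Beta prior is conjugate to a Binomial/Bernoulli likelihood; the update adds successes to α and failures to β.
Posterior mean = (α₀+k)/(α₀+β₀+n) = [n/(α₀+β₀+n)]·(k/n) + [(α₀+β₀)/(α₀+β₀+n)]·α₀/(α₀+β₀), so only n and the prior enter the weight.
The weight on the data is w = n/(α₀+β₀+n) = 56/(8.51+7.82+56) = 56/72.33 = 0.7742.

0.7742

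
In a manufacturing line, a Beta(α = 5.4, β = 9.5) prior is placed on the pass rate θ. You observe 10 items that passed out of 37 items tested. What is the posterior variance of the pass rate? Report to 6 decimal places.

The Beta prior is conjugate to a Binomial/Bernoulli likelihood; the update adds successes to α and failures to β.
Posterior: Beta(α+k, β+n−k) = Beta(5.4+10, 9.5+27) = Beta(15.4, 36.5).
Var = αβ/((α+β)²(α+β+1)) = 15.4·36.5/(51.9²·52.9) = 0.003945.

0.003945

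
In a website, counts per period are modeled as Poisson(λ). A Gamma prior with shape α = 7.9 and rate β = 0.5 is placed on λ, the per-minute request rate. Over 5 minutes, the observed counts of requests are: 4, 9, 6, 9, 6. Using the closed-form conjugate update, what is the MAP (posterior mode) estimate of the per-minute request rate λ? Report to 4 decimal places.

7.4364

With a Gamma(shape α, rate β) prior, the Poisson likelihood is conjugate: the posterior is Gamma(α + ΣXᵢ, β + n).
Sum of counts S = 34 over n = 5 minutes.
Posterior: Gamma(α+S, β+n) = Gamma(7.9+34, 0.5+5) = Gamma(41.9, 5.5).
Mode of Gamma(α,β) for α≥1 is (α−1)/β = 40.9/5.5 = 7.4364.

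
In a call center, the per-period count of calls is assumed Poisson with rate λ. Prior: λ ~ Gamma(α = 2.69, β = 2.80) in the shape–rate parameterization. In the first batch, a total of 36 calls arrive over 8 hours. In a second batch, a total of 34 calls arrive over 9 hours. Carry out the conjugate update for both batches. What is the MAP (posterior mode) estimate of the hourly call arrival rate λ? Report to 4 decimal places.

3.6207

With a Gamma(shape α, rate β) prior, the Poisson likelihood is conjugate: the posterior is Gamma(α + ΣXᵢ, β + n).
After batch 1: Gamma(α+S, β+n) = Gamma(2.69+36, 2.80+8) = Gamma(38.69, 10.80).
After batch 2: Gamma(α+S, β+n) = Gamma(38.69+34, 10.80+9) = Gamma(72.69, 19.80).
Mode of Gamma(α,β) for α≥1 is (α−1)/β = 71.69/19.80 = 3.6207.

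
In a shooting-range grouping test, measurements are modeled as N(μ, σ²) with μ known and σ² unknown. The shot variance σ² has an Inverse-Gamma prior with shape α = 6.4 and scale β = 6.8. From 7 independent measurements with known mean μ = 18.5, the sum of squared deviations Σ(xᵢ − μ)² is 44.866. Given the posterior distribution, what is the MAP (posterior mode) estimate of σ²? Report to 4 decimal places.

2.6819

With known mean μ and an Inverse-Gamma(α, β) prior on σ², the Normal likelihood is conjugate: posterior is Inv-Gamma(α + n/2, β + Σ(xᵢ−μ)²/2).
Posterior: Inv-Gamma(6.4 + 7/2, 6.8 + 44.866/2) = Inv-Gamma(9.90, 29.2330).
Mode = β/(α+1) = 29.2330/10.90 = 2.6819.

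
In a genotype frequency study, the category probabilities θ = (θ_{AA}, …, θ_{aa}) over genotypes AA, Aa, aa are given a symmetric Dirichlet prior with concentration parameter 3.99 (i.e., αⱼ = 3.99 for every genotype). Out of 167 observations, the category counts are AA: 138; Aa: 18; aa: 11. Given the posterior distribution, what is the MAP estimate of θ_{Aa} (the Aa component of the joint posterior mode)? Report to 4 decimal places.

0.1193

The Dirichlet prior is conjugate to the Multinomial likelihood: each posterior αⱼ = prior αⱼ + observed count nⱼ.
Posterior concentration: (141.99, 21.99, 14.99), total = 178.97.
Joint mode component: (α_{Aa}−1)/(Σα−K) = 20.99/175.97 = 0.1193.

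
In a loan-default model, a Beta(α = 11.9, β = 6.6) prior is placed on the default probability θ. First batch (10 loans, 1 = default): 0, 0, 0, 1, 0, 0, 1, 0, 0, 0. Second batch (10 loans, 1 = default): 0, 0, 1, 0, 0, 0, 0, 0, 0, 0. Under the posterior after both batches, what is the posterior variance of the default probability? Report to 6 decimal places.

The Beta prior is conjugate to a Binomial/Bernoulli likelihood; the update adds successes to α and failures to β.
After batch 1: Beta(11.9+2, 6.6+8) = Beta(13.9, 14.6).
After batch 2: Beta(13.9+1, 14.6+9) = Beta(14.9, 23.6).
Var = αβ/((α+β)²(α+β+1)) = 14.9·23.6/(38.5²·39.5) = 0.006006.

0.006006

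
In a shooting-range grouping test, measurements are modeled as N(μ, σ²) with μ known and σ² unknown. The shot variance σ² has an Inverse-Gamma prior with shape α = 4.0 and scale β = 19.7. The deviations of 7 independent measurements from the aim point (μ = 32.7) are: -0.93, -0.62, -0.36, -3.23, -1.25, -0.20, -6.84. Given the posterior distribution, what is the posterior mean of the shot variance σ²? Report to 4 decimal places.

7.6615

With known mean μ and an Inverse-Gamma(α, β) prior on σ², the Normal likelihood is conjugate: posterior is Inv-Gamma(α + n/2, β + Σ(xᵢ−μ)²/2).
Σ(xᵢ−μ)² = (-0.93)² + (-0.62)² + (-0.36)² + (-3.23)² + (-1.25)² + (-0.20)² + (-6.84)² = 60.1999.
Posterior: Inv-Gamma(4.0 + 7/2, 19.7 + 60.1999/2) = Inv-Gamma(7.50, 49.79995).
E[σ²|data] = β/(α−1) = 49.79995/6.50 = 7.6615.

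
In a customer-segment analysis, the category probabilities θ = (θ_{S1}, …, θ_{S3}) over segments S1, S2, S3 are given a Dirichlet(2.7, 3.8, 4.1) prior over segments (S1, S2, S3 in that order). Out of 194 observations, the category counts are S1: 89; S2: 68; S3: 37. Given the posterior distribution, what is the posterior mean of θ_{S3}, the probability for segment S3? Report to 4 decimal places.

The Dirichlet prior is conjugate to the Multinomial likelihood: each posterior αⱼ = prior αⱼ + observed count nⱼ.
Posterior concentration: (91.7, 71.8, 41.1), total = 204.6.
E[θ_{S3}|data] = α_{S3}/Σα = 41.1/204.6 = 0.2009.

0.2009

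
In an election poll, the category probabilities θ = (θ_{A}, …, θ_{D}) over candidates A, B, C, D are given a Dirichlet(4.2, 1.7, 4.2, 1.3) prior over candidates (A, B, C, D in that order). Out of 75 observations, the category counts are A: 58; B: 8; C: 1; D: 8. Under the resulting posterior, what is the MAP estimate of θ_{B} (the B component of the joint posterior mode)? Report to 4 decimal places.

The Dirichlet prior is conjugate to the Multinomial likelihood: each posterior αⱼ = prior αⱼ + observed count nⱼ.
Posterior concentration: (62.2, 9.7, 5.2, 9.3), total = 86.4.
Joint mode component: (α_{B}−1)/(Σα−K) = 8.7/82.4 = 0.1056.

0.1056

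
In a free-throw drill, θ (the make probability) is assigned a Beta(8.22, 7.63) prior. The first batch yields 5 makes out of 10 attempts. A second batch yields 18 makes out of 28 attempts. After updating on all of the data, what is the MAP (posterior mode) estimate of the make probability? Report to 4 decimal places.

0.5828

The Beta prior is conjugate to a Binomial/Bernoulli likelihood; the update adds successes to α and failures to β.
After batch 1: Beta(8.22+5, 7.63+5) = Beta(13.22, 12.63).
After batch 2: Beta(13.22+18, 12.63+10) = Beta(31.22, 22.63).
Mode of Beta(a,b) for a,b>1 is (a−1)/(a+b−2) = 30.22/51.85 = 0.5828.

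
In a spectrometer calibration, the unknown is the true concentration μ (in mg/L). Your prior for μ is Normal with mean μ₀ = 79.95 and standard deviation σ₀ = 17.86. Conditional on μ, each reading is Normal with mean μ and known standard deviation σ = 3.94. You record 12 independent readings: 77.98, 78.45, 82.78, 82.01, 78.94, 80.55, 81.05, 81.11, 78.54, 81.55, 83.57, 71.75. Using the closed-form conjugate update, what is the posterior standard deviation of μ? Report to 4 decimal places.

For Normal data with known variance σ², a Normal(μ₀, σ₀²) prior on μ is conjugate. Posterior precision = 1/σ₀² + n/σ²; posterior mean is the precision-weighted average of μ₀ and x̄.
σ₀² = 17.86² = 318.9796, σ² = 3.94² = 15.5236; σ² + n·σ₀² = 15.5236 + 12·318.9796 = 3843.2788.
Posterior precision = 1/σ₀² + n/σ² = 1/318.9796 + 12/15.5236 = (σ² + n·σ₀²)/(σ₀²σ²) = 3843.2788/(318.9796·15.5236); posterior variance σₙ² = σ₀²σ²/(σ² + n·σ₀²) = 318.9796·15.5236/3843.2788 = 1.288408.
Posterior SD = √σₙ² = √(318.9796·15.5236/3843.2788) = 1.1351.

1.1351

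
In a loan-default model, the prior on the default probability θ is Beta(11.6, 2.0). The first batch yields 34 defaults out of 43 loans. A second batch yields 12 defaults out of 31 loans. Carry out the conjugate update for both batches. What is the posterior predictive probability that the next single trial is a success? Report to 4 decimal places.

The Beta prior is conjugate to a Binomial/Bernoulli likelihood; the update adds successes to α and failures to β.
After batch 1: Beta(11.6+34, 2.0+9) = Beta(45.6, 11.0).
After batch 2: Beta(45.6+12, 11.0+19) = Beta(57.6, 30.0).
For a single future Bernoulli trial, P(success | data) = α/(α+β) = 0.6575.

0.6575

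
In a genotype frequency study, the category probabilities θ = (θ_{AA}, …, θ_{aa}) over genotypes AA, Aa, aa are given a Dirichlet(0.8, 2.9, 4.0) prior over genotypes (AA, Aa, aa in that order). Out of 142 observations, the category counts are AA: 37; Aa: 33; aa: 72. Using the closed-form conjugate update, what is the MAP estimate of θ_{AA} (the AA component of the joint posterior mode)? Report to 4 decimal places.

The Dirichlet prior is conjugate to the Multinomial likelihood: each posterior αⱼ = prior αⱼ + observed count nⱼ.
Posterior concentration: (37.8, 35.9, 76.0), total = 149.7.
Joint mode component: (α_{AA}−1)/(Σα−K) = 36.8/146.7 = 0.2509.

0.2509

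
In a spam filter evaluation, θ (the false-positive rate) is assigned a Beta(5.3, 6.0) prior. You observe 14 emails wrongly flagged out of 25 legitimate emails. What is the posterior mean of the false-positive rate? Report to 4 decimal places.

The Beta prior is conjugate to a Binomial/Bernoulli likelihood; the update adds successes to α and failures to β.
Posterior: Beta(α+k, β+n−k) = Beta(5.3+14, 6.0+11) = Beta(19.3, 17.0).
Posterior mean = α/(α+β) = 19.3/36.3 = 0.5317.

0.5317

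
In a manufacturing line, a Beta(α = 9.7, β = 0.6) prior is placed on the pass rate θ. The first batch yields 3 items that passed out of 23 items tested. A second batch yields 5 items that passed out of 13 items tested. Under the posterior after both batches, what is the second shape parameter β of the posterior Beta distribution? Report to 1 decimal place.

28.6

The Beta prior is conjugate to a Binomial/Bernoulli likelihood; the update adds successes to α and failures to β.
After batch 1: Beta(9.7+3, 0.6+20) = Beta(12.7, 20.6).
After batch 2: Beta(12.7+5, 20.6+8) = Beta(17.7, 28.6).
Posterior β = 28.6.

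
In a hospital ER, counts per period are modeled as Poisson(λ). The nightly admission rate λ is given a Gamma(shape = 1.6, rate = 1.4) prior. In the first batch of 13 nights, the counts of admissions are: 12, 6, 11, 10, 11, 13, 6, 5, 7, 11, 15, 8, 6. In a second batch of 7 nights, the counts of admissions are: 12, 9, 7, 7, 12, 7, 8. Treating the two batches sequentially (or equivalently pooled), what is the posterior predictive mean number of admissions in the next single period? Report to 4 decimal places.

With a Gamma(shape α, rate β) prior, the Poisson likelihood is conjugate: the posterior is Gamma(α + ΣXᵢ, β + n).
Batch 1: sum of counts S = 121 over n = 13 nights.
After batch 1: Gamma(α+S, β+n) = Gamma(1.6+121, 1.4+13) = Gamma(122.6, 14.4).
Batch 2: sum of counts S = 62 over n = 7 nights.
After batch 2: Gamma(α+S, β+n) = Gamma(122.6+62, 14.4+7) = Gamma(184.6, 21.4).
The predictive distribution for one future period is NegBinom with mean α/β = 8.6262.

8.6262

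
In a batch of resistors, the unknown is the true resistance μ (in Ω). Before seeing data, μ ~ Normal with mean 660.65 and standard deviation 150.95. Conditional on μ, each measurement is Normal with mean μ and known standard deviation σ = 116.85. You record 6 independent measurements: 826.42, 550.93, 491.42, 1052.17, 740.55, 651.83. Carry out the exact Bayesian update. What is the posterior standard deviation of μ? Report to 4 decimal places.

For Normal data with known variance σ², a Normal(μ₀, σ₀²) prior on μ is conjugate. Posterior precision = 1/σ₀² + n/σ²; posterior mean is the precision-weighted average of μ₀ and x̄.
σ₀² = 150.95² = 22785.9025, σ² = 116.85² = 13653.9225; σ² + n·σ₀² = 13653.9225 + 6·22785.9025 = 150369.3375.
Posterior precision = 1/σ₀² + n/σ² = 1/22785.9025 + 6/13653.9225 = (σ² + n·σ₀²)/(σ₀²σ²) = 150369.3375/(22785.9025·13653.9225); posterior variance σₙ² = σ₀²σ²/(σ² + n·σ₀²) = 22785.9025·13653.9225/150369.3375 = 2069.018538.
Posterior SD = √σₙ² = √(22785.9025·13653.9225/150369.3375) = 45.4865.

45.4865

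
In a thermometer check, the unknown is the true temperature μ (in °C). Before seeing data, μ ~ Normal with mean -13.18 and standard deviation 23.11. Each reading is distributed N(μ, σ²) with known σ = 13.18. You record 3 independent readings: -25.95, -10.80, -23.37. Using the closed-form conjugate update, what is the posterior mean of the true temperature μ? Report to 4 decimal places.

For Normal data with known variance σ², a Normal(μ₀, σ₀²) prior on μ is conjugate. Posterior precision = 1/σ₀² + n/σ²; posterior mean is the precision-weighted average of μ₀ and x̄.
Σxᵢ = (-25.95) + (-10.80) + (-23.37) = -60.12, so n·x̄ = -60.12.
σ₀² = 23.11² = 534.0721, σ² = 13.18² = 173.7124; σ² + n·σ₀² = 173.7124 + 3·534.0721 = 1775.9287.
Posterior mean = (μ₀/σ₀² + n·x̄/σ²)/(1/σ₀² + n/σ²) = (σ²·μ₀ + σ₀²·n·x̄)/(σ² + n·σ₀²) = (173.7124·(-13.18) + 534.0721·(-60.12))/1775.9287 = -34397.944084/1775.9287 = -19.3690.

-19.3690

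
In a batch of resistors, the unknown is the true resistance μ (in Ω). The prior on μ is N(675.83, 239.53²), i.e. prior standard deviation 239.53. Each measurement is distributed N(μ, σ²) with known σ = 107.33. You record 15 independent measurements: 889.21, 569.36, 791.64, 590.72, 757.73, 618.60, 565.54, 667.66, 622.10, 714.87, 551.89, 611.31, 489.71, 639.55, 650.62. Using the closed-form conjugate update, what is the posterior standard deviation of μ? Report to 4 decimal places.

27.5289

For Normal data with known variance σ², a Normal(μ₀, σ₀²) prior on μ is conjugate. Posterior precision = 1/σ₀² + n/σ²; posterior mean is the precision-weighted average of μ₀ and x̄.
σ₀² = 239.53² = 57374.6209, σ² = 107.33² = 11519.7289; σ² + n·σ₀² = 11519.7289 + 15·57374.6209 = 872139.0424.
Posterior precision = 1/σ₀² + n/σ² = 1/57374.6209 + 15/11519.7289 = (σ² + n·σ₀²)/(σ₀²σ²) = 872139.0424/(57374.6209·11519.7289); posterior variance σₙ² = σ₀²σ²/(σ² + n·σ₀²) = 57374.6209·11519.7289/872139.0424 = 757.837967.
Posterior SD = √σₙ² = √(57374.6209·11519.7289/872139.0424) = 27.5289.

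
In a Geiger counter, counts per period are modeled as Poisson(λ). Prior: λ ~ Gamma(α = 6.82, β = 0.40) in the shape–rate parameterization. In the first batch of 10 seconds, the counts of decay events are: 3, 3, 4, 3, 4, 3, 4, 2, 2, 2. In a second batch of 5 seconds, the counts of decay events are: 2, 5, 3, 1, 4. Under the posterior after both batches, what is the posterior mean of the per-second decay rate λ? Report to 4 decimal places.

With a Gamma(shape α, rate β) prior, the Poisson likelihood is conjugate: the posterior is Gamma(α + ΣXᵢ, β + n).
Batch 1: sum of counts S = 30 over n = 10 seconds.
After batch 1: Gamma(α+S, β+n) = Gamma(6.82+30, 0.40+10) = Gamma(36.82, 10.40).
Batch 2: sum of counts S = 15 over n = 5 seconds.
After batch 2: Gamma(α+S, β+n) = Gamma(36.82+15, 10.40+5) = Gamma(51.82, 15.40).
Posterior mean = α/β = 51.82/15.40 = 3.3649.

3.3649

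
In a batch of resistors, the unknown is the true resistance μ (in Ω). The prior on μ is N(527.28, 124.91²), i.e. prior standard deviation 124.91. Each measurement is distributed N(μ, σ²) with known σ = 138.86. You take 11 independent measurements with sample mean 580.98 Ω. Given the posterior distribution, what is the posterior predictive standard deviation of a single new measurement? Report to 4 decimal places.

144.4229

For Normal data with known variance σ², a Normal(μ₀, σ₀²) prior on μ is conjugate. Posterior precision = 1/σ₀² + n/σ²; posterior mean is the precision-weighted average of μ₀ and x̄.
σ₀² = 124.91² = 15602.5081, σ² = 138.86² = 19282.0996; σ² + n·σ₀² = 19282.0996 + 11·15602.5081 = 190909.6887.
Posterior precision = 1/σ₀² + n/σ² = 1/15602.5081 + 11/19282.0996 = (σ² + n·σ₀²)/(σ₀²σ²) = 190909.6887/(15602.5081·19282.0996); posterior variance σₙ² = σ₀²σ²/(σ² + n·σ₀²) = 15602.5081·19282.0996/190909.6887 = 1575.871383.
Predictive variance for one new observation = σₙ² + σ² = 15602.5081·19282.0996/190909.6887 + 19282.0996 = σ²·(σ₀² + 190909.6887)/190909.6887 = 19282.0996·206512.1968/190909.6887 = 20857.970983; SD = √(19282.0996·206512.1968/190909.6887) = 144.4229.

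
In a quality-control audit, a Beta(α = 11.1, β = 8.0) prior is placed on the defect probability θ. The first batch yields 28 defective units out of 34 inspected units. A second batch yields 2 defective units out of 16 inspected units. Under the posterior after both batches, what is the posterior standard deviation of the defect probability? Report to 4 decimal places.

The Beta prior is conjugate to a Binomial/Bernoulli likelihood; the update adds successes to α and failures to β.
After batch 1: Beta(11.1+28, 8.0+6) = Beta(39.1, 14.0).
After batch 2: Beta(39.1+2, 14.0+14) = Beta(41.1, 28.0).
Var = αβ/((α+β)²(α+β+1)) = 41.1·28.0/(69.1²·70.1) = 0.00343816; SD = √0.00343816 = 0.0586.

0.0586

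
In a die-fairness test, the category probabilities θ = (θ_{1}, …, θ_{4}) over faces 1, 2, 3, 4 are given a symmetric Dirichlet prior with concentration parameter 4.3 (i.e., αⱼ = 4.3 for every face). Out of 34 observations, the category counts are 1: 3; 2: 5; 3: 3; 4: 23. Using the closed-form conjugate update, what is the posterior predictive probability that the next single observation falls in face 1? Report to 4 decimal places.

0.1426

The Dirichlet prior is conjugate to the Multinomial likelihood: each posterior αⱼ = prior αⱼ + observed count nⱼ.
Posterior concentration: (7.3, 9.3, 7.3, 27.3), total = 51.2.
P(next = 1 | data) = α_{1}/Σα = 0.1426.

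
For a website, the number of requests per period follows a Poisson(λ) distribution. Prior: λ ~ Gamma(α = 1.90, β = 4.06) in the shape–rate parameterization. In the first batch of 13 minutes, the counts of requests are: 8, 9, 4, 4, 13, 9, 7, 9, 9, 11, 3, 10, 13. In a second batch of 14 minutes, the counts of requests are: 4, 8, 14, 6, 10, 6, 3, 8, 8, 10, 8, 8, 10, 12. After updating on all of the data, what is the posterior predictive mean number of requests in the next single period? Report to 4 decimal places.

7.2730

With a Gamma(shape α, rate β) prior, the Poisson likelihood is conjugate: the posterior is Gamma(α + ΣXᵢ, β + n).
Batch 1: sum of counts S = 109 over n = 13 minutes.
After batch 1: Gamma(α+S, β+n) = Gamma(1.90+109, 4.06+13) = Gamma(110.90, 17.06).
Batch 2: sum of counts S = 115 over n = 14 minutes.
After batch 2: Gamma(α+S, β+n) = Gamma(110.90+115, 17.06+14) = Gamma(225.90, 31.06).
The predictive distribution for one future period is NegBinom with mean α/β = 7.2730.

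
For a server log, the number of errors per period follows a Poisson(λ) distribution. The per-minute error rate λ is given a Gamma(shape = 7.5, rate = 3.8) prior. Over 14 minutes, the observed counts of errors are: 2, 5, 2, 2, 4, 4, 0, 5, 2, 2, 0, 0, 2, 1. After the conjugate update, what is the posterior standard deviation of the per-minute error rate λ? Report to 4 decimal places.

With a Gamma(shape α, rate β) prior, the Poisson likelihood is conjugate: the posterior is Gamma(α + ΣXᵢ, β + n).
Sum of counts S = 31 over n = 14 minutes.
Posterior: Gamma(α+S, β+n) = Gamma(7.5+31, 3.8+14) = Gamma(38.5, 17.8).
SD = √α/β = √38.5/17.8 = 0.3486.

0.3486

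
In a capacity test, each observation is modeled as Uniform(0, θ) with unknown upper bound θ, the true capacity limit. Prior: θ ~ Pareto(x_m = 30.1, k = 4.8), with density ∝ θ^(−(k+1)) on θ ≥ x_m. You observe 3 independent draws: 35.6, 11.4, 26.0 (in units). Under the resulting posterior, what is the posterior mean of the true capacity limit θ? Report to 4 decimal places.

40.8353

A Pareto(scale x_m, shape k) prior on the upper bound θ of Uniform(0, θ) is conjugate: posterior is Pareto(max(x_m, max xᵢ), k + n).
Sample maximum = 35.6; prior scale x_m = 30.1 → posterior scale = max = 35.6.
Posterior shape = 4.8 + 3 = 7.8.
E[θ|data] = k·x_m/(k−1) = 7.8·35.6/6.8 = 40.8353.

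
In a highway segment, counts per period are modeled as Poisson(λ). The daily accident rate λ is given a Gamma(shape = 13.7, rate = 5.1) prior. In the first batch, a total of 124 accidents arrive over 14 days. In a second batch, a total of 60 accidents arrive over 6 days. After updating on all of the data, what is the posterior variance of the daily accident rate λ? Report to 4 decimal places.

With a Gamma(shape α, rate β) prior, the Poisson likelihood is conjugate: the posterior is Gamma(α + ΣXᵢ, β + n).
After batch 1: Gamma(α+S, β+n) = Gamma(13.7+124, 5.1+14) = Gamma(137.7, 19.1).
After batch 2: Gamma(α+S, β+n) = Gamma(137.7+60, 19.1+6) = Gamma(197.7, 25.1).
Var = α/β² = 197.7/25.1² = 0.3138.

0.3138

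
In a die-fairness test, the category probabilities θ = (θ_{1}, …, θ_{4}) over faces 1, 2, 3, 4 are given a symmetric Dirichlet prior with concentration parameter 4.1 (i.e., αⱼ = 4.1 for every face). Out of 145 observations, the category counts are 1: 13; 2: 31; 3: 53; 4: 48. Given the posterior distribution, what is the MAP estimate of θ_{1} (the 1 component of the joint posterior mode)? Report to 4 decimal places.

0.1023

The Dirichlet prior is conjugate to the Multinomial likelihood: each posterior αⱼ = prior αⱼ + observed count nⱼ.
Posterior concentration: (17.1, 35.1, 57.1, 52.1), total = 161.4.
Joint mode component: (α_{1}−1)/(Σα−K) = 16.1/157.4 = 0.1023.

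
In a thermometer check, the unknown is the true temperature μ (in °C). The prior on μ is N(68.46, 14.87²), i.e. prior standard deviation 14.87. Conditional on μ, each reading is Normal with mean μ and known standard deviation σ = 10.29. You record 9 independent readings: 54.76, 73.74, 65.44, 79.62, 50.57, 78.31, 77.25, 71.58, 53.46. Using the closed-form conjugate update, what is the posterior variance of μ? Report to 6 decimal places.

For Normal data with known variance σ², a Normal(μ₀, σ₀²) prior on μ is conjugate. Posterior precision = 1/σ₀² + n/σ²; posterior mean is the precision-weighted average of μ₀ and x̄.
σ₀² = 14.87² = 221.1169, σ² = 10.29² = 105.8841; σ² + n·σ₀² = 105.8841 + 9·221.1169 = 2095.9362.
Posterior precision = 1/σ₀² + n/σ² = 1/221.1169 + 9/105.8841 = (σ² + n·σ₀²)/(σ₀²σ²) = 2095.9362/(221.1169·105.8841); posterior variance σₙ² = σ₀²σ²/(σ² + n·σ₀²) = 221.1169·105.8841/2095.9362 = 11.170552.

11.170552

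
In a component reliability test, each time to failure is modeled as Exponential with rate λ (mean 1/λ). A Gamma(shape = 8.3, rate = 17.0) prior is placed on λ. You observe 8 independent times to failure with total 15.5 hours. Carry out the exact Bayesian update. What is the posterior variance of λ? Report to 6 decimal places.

0.015432

With a Gamma(shape α, rate β) prior on the exponential rate λ, the posterior after n observations with total T = Σxᵢ is Gamma(α+n, β+T).
Posterior: Gamma(8.3+8, 17.0+15.5) = Gamma(16.3, 32.5).
Var = α/β² = 0.015432.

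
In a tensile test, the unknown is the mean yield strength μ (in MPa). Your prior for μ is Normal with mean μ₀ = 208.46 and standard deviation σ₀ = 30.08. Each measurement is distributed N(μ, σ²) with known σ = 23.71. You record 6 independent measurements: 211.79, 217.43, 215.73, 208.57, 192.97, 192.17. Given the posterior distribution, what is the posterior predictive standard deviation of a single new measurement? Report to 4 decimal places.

25.4375

For Normal data with known variance σ², a Normal(μ₀, σ₀²) prior on μ is conjugate. Posterior precision = 1/σ₀² + n/σ²; posterior mean is the precision-weighted average of μ₀ and x̄.
σ₀² = 30.08² = 904.8064, σ² = 23.71² = 562.1641; σ² + n·σ₀² = 562.1641 + 6·904.8064 = 5991.0025.
Posterior precision = 1/σ₀² + n/σ² = 1/904.8064 + 6/562.1641 = (σ² + n·σ₀²)/(σ₀²σ²) = 5991.0025/(904.8064·562.1641); posterior variance σₙ² = σ₀²σ²/(σ² + n·σ₀²) = 904.8064·562.1641/5991.0025 = 84.902264.
Predictive variance for one new observation = σₙ² + σ² = 904.8064·562.1641/5991.0025 + 562.1641 = σ²·(σ₀² + 5991.0025)/5991.0025 = 562.1641·6895.8089/5991.0025 = 647.066364; SD = √(562.1641·6895.8089/5991.0025) = 25.4375.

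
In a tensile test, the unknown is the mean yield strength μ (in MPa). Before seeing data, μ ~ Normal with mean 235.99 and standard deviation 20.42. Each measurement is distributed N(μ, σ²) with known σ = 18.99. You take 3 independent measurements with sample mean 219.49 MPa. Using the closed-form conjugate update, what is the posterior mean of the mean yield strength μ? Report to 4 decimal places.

For Normal data with known variance σ², a Normal(μ₀, σ₀²) prior on μ is conjugate. Posterior precision = 1/σ₀² + n/σ²; posterior mean is the precision-weighted average of μ₀ and x̄.
n·x̄ = 3·219.49 = 658.47.
σ₀² = 20.42² = 416.9764, σ² = 18.99² = 360.6201; σ² + n·σ₀² = 360.6201 + 3·416.9764 = 1611.5493.
Posterior mean = (μ₀/σ₀² + n·x̄/σ²)/(1/σ₀² + n/σ²) = (σ²·μ₀ + σ₀²·n·x̄)/(σ² + n·σ₀²) = (360.6201·235.99 + 416.9764·658.47)/1611.5493 = 359669.187507/1611.5493 = 223.1822.

223.1822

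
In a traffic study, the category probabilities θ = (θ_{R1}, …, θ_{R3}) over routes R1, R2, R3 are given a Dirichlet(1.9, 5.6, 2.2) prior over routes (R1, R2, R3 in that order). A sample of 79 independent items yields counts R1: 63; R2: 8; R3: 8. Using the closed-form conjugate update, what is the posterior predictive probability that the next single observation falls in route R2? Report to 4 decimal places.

The Dirichlet prior is conjugate to the Multinomial likelihood: each posterior αⱼ = prior αⱼ + observed count nⱼ.
Posterior concentration: (64.9, 13.6, 10.2), total = 88.7.
P(next = R2 | data) = α_{R2}/Σα = 0.1533.

0.1533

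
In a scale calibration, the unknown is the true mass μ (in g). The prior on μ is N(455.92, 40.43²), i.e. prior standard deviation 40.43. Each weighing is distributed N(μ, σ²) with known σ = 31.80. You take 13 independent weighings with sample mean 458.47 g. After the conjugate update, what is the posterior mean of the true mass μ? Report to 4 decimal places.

458.3542

For Normal data with known variance σ², a Normal(μ₀, σ₀²) prior on μ is conjugate. Posterior precision = 1/σ₀² + n/σ²; posterior mean is the precision-weighted average of μ₀ and x̄.
n·x̄ = 13·458.47 = 5960.11.
σ₀² = 40.43² = 1634.5849, σ² = 31.80² = 1011.24; σ² + n·σ₀² = 1011.24 + 13·1634.5849 = 22260.8437.
Posterior mean = (μ₀/σ₀² + n·x̄/σ²)/(1/σ₀² + n/σ²) = (σ²·μ₀ + σ₀²·n·x̄)/(σ² + n·σ₀²) = (1011.24·455.92 + 1634.5849·5960.11)/22260.8437 = 10203350.349139/22260.8437 = 458.3542.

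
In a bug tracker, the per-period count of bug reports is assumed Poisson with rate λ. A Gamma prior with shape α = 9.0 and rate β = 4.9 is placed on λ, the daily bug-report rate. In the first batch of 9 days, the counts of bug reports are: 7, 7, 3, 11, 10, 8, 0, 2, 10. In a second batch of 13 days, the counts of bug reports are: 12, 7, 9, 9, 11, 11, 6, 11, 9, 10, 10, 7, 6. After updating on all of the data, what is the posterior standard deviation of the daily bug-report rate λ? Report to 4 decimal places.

With a Gamma(shape α, rate β) prior, the Poisson likelihood is conjugate: the posterior is Gamma(α + ΣXᵢ, β + n).
Batch 1: sum of counts S = 58 over n = 9 days.
After batch 1: Gamma(α+S, β+n) = Gamma(9.0+58, 4.9+9) = Gamma(67.0, 13.9).
Batch 2: sum of counts S = 118 over n = 13 days.
After batch 2: Gamma(α+S, β+n) = Gamma(67.0+118, 13.9+13) = Gamma(185.0, 26.9).
SD = √α/β = √185.0/26.9 = 0.5056.

0.5056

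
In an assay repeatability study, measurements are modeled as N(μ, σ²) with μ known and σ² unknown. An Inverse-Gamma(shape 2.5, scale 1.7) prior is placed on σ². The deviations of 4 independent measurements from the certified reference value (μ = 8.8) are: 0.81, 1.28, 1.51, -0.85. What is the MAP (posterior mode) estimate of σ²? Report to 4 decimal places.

With known mean μ and an Inverse-Gamma(α, β) prior on σ², the Normal likelihood is conjugate: posterior is Inv-Gamma(α + n/2, β + Σ(xᵢ−μ)²/2).
Σ(xᵢ−μ)² = (0.81)² + (1.28)² + (1.51)² + (-0.85)² = 5.2971.
Posterior: Inv-Gamma(2.5 + 4/2, 1.7 + 5.2971/2) = Inv-Gamma(4.50, 4.34855).
Mode = β/(α+1) = 4.34855/5.50 = 0.7906.

0.7906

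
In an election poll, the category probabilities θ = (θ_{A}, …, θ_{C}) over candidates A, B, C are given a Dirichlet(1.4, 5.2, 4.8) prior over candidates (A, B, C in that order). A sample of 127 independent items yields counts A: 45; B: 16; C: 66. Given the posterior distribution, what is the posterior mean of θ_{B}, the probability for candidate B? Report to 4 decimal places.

0.1532

The Dirichlet prior is conjugate to the Multinomial likelihood: each posterior αⱼ = prior αⱼ + observed count nⱼ.
Posterior concentration: (46.4, 21.2, 70.8), total = 138.4.
E[θ_{B}|data] = α_{B}/Σα = 21.2/138.4 = 0.1532.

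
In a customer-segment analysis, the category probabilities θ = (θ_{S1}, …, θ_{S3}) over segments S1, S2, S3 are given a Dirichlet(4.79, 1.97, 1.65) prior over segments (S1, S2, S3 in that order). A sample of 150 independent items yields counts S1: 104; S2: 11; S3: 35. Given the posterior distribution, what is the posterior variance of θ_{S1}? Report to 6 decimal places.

0.001349

The Dirichlet prior is conjugate to the Multinomial likelihood: each posterior αⱼ = prior αⱼ + observed count nⱼ.
Posterior concentration: (108.79, 12.97, 36.65), total = 158.41.
Var[θ_j] = α_j(Σα−α_j)/((Σα)²(Σα+1)) = 108.79·49.62/(158.41²·159.41) = 0.001349.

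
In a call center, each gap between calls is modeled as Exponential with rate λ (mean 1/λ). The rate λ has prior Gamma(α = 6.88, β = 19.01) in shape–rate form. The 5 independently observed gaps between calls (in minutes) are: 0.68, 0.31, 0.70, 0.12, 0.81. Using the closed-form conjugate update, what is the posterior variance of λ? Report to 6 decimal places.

0.025392

With a Gamma(shape α, rate β) prior on the exponential rate λ, the posterior after n observations with total T = Σxᵢ is Gamma(α+n, β+T).
Sum of observations T = 2.62 minutes; n = 5.
Posterior: Gamma(6.88+5, 19.01+2.62) = Gamma(11.88, 21.63).
Var = α/β² = 0.025392.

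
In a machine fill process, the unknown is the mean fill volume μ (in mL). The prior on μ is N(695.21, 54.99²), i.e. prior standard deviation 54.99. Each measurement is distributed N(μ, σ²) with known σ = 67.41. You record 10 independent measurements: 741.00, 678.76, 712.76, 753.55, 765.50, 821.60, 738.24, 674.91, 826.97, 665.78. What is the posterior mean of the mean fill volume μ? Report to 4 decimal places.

For Normal data with known variance σ², a Normal(μ₀, σ₀²) prior on μ is conjugate. Posterior precision = 1/σ₀² + n/σ²; posterior mean is the precision-weighted average of μ₀ and x̄.
Σxᵢ = 741.00 + 678.76 + 712.76 + 753.55 + 765.50 + 821.60 + 738.24 + 674.91 + 826.97 + 665.78 = 7379.07, so n·x̄ = 7379.07.
σ₀² = 54.99² = 3023.9001, σ² = 67.41² = 4544.1081; σ² + n·σ₀² = 4544.1081 + 10·3023.9001 = 34783.1091.
Posterior mean = (μ₀/σ₀² + n·x̄/σ²)/(1/σ₀² + n/σ²) = (σ²·μ₀ + σ₀²·n·x̄)/(σ² + n·σ₀²) = (4544.1081·695.21 + 3023.9001·7379.07)/34783.1091 = 25472679.903108/34783.1091 = 732.3290.

732.3290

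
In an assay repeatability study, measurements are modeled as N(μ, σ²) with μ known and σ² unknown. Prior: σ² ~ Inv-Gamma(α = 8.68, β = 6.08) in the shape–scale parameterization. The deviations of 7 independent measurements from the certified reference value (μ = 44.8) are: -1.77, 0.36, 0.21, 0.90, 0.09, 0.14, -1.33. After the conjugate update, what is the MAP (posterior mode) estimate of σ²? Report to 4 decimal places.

0.6856

With known mean μ and an Inverse-Gamma(α, β) prior on σ², the Normal likelihood is conjugate: posterior is Inv-Gamma(α + n/2, β + Σ(xᵢ−μ)²/2).
Σ(xᵢ−μ)² = (-1.77)² + (0.36)² + (0.21)² + (0.90)² + (0.09)² + (0.14)² + (-1.33)² = 5.9132.
Posterior: Inv-Gamma(8.68 + 7/2, 6.08 + 5.9132/2) = Inv-Gamma(12.18, 9.03660).
Mode = β/(α+1) = 9.03660/13.18 = 0.6856.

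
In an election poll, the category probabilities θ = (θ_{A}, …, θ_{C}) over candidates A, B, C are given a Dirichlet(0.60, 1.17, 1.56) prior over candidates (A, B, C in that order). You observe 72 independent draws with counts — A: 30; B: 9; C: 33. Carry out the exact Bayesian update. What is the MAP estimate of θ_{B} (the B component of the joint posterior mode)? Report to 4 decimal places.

0.1268

The Dirichlet prior is conjugate to the Multinomial likelihood: each posterior αⱼ = prior αⱼ + observed count nⱼ.
Posterior concentration: (30.60, 10.17, 34.56), total = 75.33.
Joint mode component: (α_{B}−1)/(Σα−K) = 9.17/72.33 = 0.1268.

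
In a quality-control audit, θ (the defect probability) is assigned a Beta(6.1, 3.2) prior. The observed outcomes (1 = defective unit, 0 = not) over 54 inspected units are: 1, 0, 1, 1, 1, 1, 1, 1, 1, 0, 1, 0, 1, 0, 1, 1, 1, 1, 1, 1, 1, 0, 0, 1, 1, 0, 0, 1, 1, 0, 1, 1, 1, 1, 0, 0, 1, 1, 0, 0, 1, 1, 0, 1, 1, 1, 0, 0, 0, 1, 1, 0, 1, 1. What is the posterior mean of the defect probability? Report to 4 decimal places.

The Beta prior is conjugate to a Binomial/Bernoulli likelihood; the update adds successes to α and failures to β.
Posterior: Beta(α+k, β+n−k) = Beta(6.1+36, 3.2+18) = Beta(42.1, 21.2).
Posterior mean = α/(α+β) = 42.1/63.3 = 0.6651.

0.6651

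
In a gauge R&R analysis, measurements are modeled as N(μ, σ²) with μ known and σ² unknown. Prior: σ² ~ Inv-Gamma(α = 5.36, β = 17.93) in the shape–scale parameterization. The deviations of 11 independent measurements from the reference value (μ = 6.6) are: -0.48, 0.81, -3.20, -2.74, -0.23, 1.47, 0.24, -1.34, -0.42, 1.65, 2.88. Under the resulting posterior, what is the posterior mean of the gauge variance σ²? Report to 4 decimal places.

3.5372

With known mean μ and an Inverse-Gamma(α, β) prior on σ², the Normal likelihood is conjugate: posterior is Inv-Gamma(α + n/2, β + Σ(xᵢ−μ)²/2).
Σ(xᵢ−μ)² = (-0.48)² + (0.81)² + (-3.20)² + (-2.74)² + (-0.23)² + (1.47)² + (0.24)² + (-1.34)² + (-0.42)² + (1.65)² + (2.88)² = 33.8944.
Posterior: Inv-Gamma(5.36 + 11/2, 17.93 + 33.8944/2) = Inv-Gamma(10.86, 34.87720).
E[σ²|data] = β/(α−1) = 34.87720/9.86 = 3.5372.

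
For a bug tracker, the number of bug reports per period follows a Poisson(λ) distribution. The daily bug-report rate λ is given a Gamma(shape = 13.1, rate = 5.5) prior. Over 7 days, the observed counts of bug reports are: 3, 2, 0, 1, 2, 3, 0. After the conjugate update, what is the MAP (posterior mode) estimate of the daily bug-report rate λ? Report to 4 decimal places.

With a Gamma(shape α, rate β) prior, the Poisson likelihood is conjugate: the posterior is Gamma(α + ΣXᵢ, β + n).
Sum of counts S = 11 over n = 7 days.
Posterior: Gamma(α+S, β+n) = Gamma(13.1+11, 5.5+7) = Gamma(24.1, 12.5).
Mode of Gamma(α,β) for α≥1 is (α−1)/β = 23.1/12.5 = 1.8480.

1.8480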